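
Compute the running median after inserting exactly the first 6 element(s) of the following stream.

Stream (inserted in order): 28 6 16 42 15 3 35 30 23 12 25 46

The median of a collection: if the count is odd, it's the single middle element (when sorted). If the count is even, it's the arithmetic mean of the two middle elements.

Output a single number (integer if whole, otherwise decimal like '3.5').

Step 1: insert 28 -> lo=[28] (size 1, max 28) hi=[] (size 0) -> median=28
Step 2: insert 6 -> lo=[6] (size 1, max 6) hi=[28] (size 1, min 28) -> median=17
Step 3: insert 16 -> lo=[6, 16] (size 2, max 16) hi=[28] (size 1, min 28) -> median=16
Step 4: insert 42 -> lo=[6, 16] (size 2, max 16) hi=[28, 42] (size 2, min 28) -> median=22
Step 5: insert 15 -> lo=[6, 15, 16] (size 3, max 16) hi=[28, 42] (size 2, min 28) -> median=16
Step 6: insert 3 -> lo=[3, 6, 15] (size 3, max 15) hi=[16, 28, 42] (size 3, min 16) -> median=15.5

Answer: 15.5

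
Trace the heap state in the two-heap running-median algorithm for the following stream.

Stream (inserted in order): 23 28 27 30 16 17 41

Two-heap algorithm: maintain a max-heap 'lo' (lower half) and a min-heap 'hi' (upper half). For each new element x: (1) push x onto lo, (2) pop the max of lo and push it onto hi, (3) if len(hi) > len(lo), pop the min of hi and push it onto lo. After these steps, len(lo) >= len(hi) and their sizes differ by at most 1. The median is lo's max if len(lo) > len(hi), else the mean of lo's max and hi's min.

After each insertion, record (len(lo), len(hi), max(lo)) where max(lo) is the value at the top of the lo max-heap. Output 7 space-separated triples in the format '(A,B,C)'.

Answer: (1,0,23) (1,1,23) (2,1,27) (2,2,27) (3,2,27) (3,3,23) (4,3,27)

Derivation:
Step 1: insert 23 -> lo=[23] hi=[] -> (len(lo)=1, len(hi)=0, max(lo)=23)
Step 2: insert 28 -> lo=[23] hi=[28] -> (len(lo)=1, len(hi)=1, max(lo)=23)
Step 3: insert 27 -> lo=[23, 27] hi=[28] -> (len(lo)=2, len(hi)=1, max(lo)=27)
Step 4: insert 30 -> lo=[23, 27] hi=[28, 30] -> (len(lo)=2, len(hi)=2, max(lo)=27)
Step 5: insert 16 -> lo=[16, 23, 27] hi=[28, 30] -> (len(lo)=3, len(hi)=2, max(lo)=27)
Step 6: insert 17 -> lo=[16, 17, 23] hi=[27, 28, 30] -> (len(lo)=3, len(hi)=3, max(lo)=23)
Step 7: insert 41 -> lo=[16, 17, 23, 27] hi=[28, 30, 41] -> (len(lo)=4, len(hi)=3, max(lo)=27)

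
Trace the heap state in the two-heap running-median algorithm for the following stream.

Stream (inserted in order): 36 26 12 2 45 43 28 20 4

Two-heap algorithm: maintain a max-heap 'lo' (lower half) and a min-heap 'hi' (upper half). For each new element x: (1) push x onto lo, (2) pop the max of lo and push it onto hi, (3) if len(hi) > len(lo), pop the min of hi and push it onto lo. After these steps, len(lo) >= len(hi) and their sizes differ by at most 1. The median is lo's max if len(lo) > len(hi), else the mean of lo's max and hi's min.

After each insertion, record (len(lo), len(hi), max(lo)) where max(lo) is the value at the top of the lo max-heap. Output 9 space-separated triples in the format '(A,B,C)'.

Answer: (1,0,36) (1,1,26) (2,1,26) (2,2,12) (3,2,26) (3,3,26) (4,3,28) (4,4,26) (5,4,26)

Derivation:
Step 1: insert 36 -> lo=[36] hi=[] -> (len(lo)=1, len(hi)=0, max(lo)=36)
Step 2: insert 26 -> lo=[26] hi=[36] -> (len(lo)=1, len(hi)=1, max(lo)=26)
Step 3: insert 12 -> lo=[12, 26] hi=[36] -> (len(lo)=2, len(hi)=1, max(lo)=26)
Step 4: insert 2 -> lo=[2, 12] hi=[26, 36] -> (len(lo)=2, len(hi)=2, max(lo)=12)
Step 5: insert 45 -> lo=[2, 12, 26] hi=[36, 45] -> (len(lo)=3, len(hi)=2, max(lo)=26)
Step 6: insert 43 -> lo=[2, 12, 26] hi=[36, 43, 45] -> (len(lo)=3, len(hi)=3, max(lo)=26)
Step 7: insert 28 -> lo=[2, 12, 26, 28] hi=[36, 43, 45] -> (len(lo)=4, len(hi)=3, max(lo)=28)
Step 8: insert 20 -> lo=[2, 12, 20, 26] hi=[28, 36, 43, 45] -> (len(lo)=4, len(hi)=4, max(lo)=26)
Step 9: insert 4 -> lo=[2, 4, 12, 20, 26] hi=[28, 36, 43, 45] -> (len(lo)=5, len(hi)=4, max(lo)=26)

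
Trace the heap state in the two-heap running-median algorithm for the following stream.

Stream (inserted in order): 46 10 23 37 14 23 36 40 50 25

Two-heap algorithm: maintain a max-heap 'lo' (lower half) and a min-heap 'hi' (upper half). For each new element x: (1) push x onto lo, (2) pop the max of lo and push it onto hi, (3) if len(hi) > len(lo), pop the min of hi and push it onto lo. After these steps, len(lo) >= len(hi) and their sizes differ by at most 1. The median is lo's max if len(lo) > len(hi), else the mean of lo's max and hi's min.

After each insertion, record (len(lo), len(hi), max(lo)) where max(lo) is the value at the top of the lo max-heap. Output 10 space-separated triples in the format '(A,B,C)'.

Answer: (1,0,46) (1,1,10) (2,1,23) (2,2,23) (3,2,23) (3,3,23) (4,3,23) (4,4,23) (5,4,36) (5,5,25)

Derivation:
Step 1: insert 46 -> lo=[46] hi=[] -> (len(lo)=1, len(hi)=0, max(lo)=46)
Step 2: insert 10 -> lo=[10] hi=[46] -> (len(lo)=1, len(hi)=1, max(lo)=10)
Step 3: insert 23 -> lo=[10, 23] hi=[46] -> (len(lo)=2, len(hi)=1, max(lo)=23)
Step 4: insert 37 -> lo=[10, 23] hi=[37, 46] -> (len(lo)=2, len(hi)=2, max(lo)=23)
Step 5: insert 14 -> lo=[10, 14, 23] hi=[37, 46] -> (len(lo)=3, len(hi)=2, max(lo)=23)
Step 6: insert 23 -> lo=[10, 14, 23] hi=[23, 37, 46] -> (len(lo)=3, len(hi)=3, max(lo)=23)
Step 7: insert 36 -> lo=[10, 14, 23, 23] hi=[36, 37, 46] -> (len(lo)=4, len(hi)=3, max(lo)=23)
Step 8: insert 40 -> lo=[10, 14, 23, 23] hi=[36, 37, 40, 46] -> (len(lo)=4, len(hi)=4, max(lo)=23)
Step 9: insert 50 -> lo=[10, 14, 23, 23, 36] hi=[37, 40, 46, 50] -> (len(lo)=5, len(hi)=4, max(lo)=36)
Step 10: insert 25 -> lo=[10, 14, 23, 23, 25] hi=[36, 37, 40, 46, 50] -> (len(lo)=5, len(hi)=5, max(lo)=25)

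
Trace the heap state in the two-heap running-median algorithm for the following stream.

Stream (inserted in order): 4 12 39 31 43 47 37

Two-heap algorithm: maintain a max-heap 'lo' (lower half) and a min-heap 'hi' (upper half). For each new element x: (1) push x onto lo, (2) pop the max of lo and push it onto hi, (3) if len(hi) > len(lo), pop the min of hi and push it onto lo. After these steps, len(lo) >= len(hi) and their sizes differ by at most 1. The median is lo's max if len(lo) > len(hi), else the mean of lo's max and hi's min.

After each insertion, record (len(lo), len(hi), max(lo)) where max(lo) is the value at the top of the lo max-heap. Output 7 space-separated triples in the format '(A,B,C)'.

Step 1: insert 4 -> lo=[4] hi=[] -> (len(lo)=1, len(hi)=0, max(lo)=4)
Step 2: insert 12 -> lo=[4] hi=[12] -> (len(lo)=1, len(hi)=1, max(lo)=4)
Step 3: insert 39 -> lo=[4, 12] hi=[39] -> (len(lo)=2, len(hi)=1, max(lo)=12)
Step 4: insert 31 -> lo=[4, 12] hi=[31, 39] -> (len(lo)=2, len(hi)=2, max(lo)=12)
Step 5: insert 43 -> lo=[4, 12, 31] hi=[39, 43] -> (len(lo)=3, len(hi)=2, max(lo)=31)
Step 6: insert 47 -> lo=[4, 12, 31] hi=[39, 43, 47] -> (len(lo)=3, len(hi)=3, max(lo)=31)
Step 7: insert 37 -> lo=[4, 12, 31, 37] hi=[39, 43, 47] -> (len(lo)=4, len(hi)=3, max(lo)=37)

Answer: (1,0,4) (1,1,4) (2,1,12) (2,2,12) (3,2,31) (3,3,31) (4,3,37)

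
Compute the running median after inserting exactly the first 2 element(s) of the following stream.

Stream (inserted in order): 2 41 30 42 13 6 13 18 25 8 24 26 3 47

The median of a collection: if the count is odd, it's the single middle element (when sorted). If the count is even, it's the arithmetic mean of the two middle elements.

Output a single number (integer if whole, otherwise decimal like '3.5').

Step 1: insert 2 -> lo=[2] (size 1, max 2) hi=[] (size 0) -> median=2
Step 2: insert 41 -> lo=[2] (size 1, max 2) hi=[41] (size 1, min 41) -> median=21.5

Answer: 21.5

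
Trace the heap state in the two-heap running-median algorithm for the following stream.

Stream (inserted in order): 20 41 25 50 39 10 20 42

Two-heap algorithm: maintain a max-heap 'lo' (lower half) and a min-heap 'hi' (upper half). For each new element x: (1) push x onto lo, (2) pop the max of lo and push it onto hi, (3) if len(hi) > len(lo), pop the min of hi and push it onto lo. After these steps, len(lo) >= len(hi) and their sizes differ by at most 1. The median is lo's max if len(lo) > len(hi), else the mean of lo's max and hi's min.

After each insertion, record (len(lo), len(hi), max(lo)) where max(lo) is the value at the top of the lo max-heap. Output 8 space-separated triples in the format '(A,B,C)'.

Step 1: insert 20 -> lo=[20] hi=[] -> (len(lo)=1, len(hi)=0, max(lo)=20)
Step 2: insert 41 -> lo=[20] hi=[41] -> (len(lo)=1, len(hi)=1, max(lo)=20)
Step 3: insert 25 -> lo=[20, 25] hi=[41] -> (len(lo)=2, len(hi)=1, max(lo)=25)
Step 4: insert 50 -> lo=[20, 25] hi=[41, 50] -> (len(lo)=2, len(hi)=2, max(lo)=25)
Step 5: insert 39 -> lo=[20, 25, 39] hi=[41, 50] -> (len(lo)=3, len(hi)=2, max(lo)=39)
Step 6: insert 10 -> lo=[10, 20, 25] hi=[39, 41, 50] -> (len(lo)=3, len(hi)=3, max(lo)=25)
Step 7: insert 20 -> lo=[10, 20, 20, 25] hi=[39, 41, 50] -> (len(lo)=4, len(hi)=3, max(lo)=25)
Step 8: insert 42 -> lo=[10, 20, 20, 25] hi=[39, 41, 42, 50] -> (len(lo)=4, len(hi)=4, max(lo)=25)

Answer: (1,0,20) (1,1,20) (2,1,25) (2,2,25) (3,2,39) (3,3,25) (4,3,25) (4,4,25)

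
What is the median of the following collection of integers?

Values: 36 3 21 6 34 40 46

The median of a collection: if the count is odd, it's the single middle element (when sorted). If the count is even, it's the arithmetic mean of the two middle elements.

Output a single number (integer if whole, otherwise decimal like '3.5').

Step 1: insert 36 -> lo=[36] (size 1, max 36) hi=[] (size 0) -> median=36
Step 2: insert 3 -> lo=[3] (size 1, max 3) hi=[36] (size 1, min 36) -> median=19.5
Step 3: insert 21 -> lo=[3, 21] (size 2, max 21) hi=[36] (size 1, min 36) -> median=21
Step 4: insert 6 -> lo=[3, 6] (size 2, max 6) hi=[21, 36] (size 2, min 21) -> median=13.5
Step 5: insert 34 -> lo=[3, 6, 21] (size 3, max 21) hi=[34, 36] (size 2, min 34) -> median=21
Step 6: insert 40 -> lo=[3, 6, 21] (size 3, max 21) hi=[34, 36, 40] (size 3, min 34) -> median=27.5
Step 7: insert 46 -> lo=[3, 6, 21, 34] (size 4, max 34) hi=[36, 40, 46] (size 3, min 36) -> median=34

Answer: 34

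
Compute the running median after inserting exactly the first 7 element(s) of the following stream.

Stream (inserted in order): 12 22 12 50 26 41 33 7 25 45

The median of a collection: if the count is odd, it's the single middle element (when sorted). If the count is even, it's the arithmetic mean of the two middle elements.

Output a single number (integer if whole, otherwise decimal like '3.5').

Step 1: insert 12 -> lo=[12] (size 1, max 12) hi=[] (size 0) -> median=12
Step 2: insert 22 -> lo=[12] (size 1, max 12) hi=[22] (size 1, min 22) -> median=17
Step 3: insert 12 -> lo=[12, 12] (size 2, max 12) hi=[22] (size 1, min 22) -> median=12
Step 4: insert 50 -> lo=[12, 12] (size 2, max 12) hi=[22, 50] (size 2, min 22) -> median=17
Step 5: insert 26 -> lo=[12, 12, 22] (size 3, max 22) hi=[26, 50] (size 2, min 26) -> median=22
Step 6: insert 41 -> lo=[12, 12, 22] (size 3, max 22) hi=[26, 41, 50] (size 3, min 26) -> median=24
Step 7: insert 33 -> lo=[12, 12, 22, 26] (size 4, max 26) hi=[33, 41, 50] (size 3, min 33) -> median=26

Answer: 26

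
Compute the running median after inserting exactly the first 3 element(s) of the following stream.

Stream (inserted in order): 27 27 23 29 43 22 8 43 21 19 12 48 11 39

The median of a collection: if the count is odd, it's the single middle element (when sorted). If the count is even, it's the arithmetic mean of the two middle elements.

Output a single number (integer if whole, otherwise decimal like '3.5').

Answer: 27

Derivation:
Step 1: insert 27 -> lo=[27] (size 1, max 27) hi=[] (size 0) -> median=27
Step 2: insert 27 -> lo=[27] (size 1, max 27) hi=[27] (size 1, min 27) -> median=27
Step 3: insert 23 -> lo=[23, 27] (size 2, max 27) hi=[27] (size 1, min 27) -> median=27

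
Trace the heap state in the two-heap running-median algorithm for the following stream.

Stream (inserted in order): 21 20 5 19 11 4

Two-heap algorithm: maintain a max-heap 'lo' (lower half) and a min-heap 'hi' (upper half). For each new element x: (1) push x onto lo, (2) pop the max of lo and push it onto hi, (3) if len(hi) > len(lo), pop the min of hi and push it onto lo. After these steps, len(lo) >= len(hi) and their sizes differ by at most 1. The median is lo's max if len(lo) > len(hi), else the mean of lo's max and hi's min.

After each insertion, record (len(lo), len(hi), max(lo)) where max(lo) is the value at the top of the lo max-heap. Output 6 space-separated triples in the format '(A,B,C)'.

Step 1: insert 21 -> lo=[21] hi=[] -> (len(lo)=1, len(hi)=0, max(lo)=21)
Step 2: insert 20 -> lo=[20] hi=[21] -> (len(lo)=1, len(hi)=1, max(lo)=20)
Step 3: insert 5 -> lo=[5, 20] hi=[21] -> (len(lo)=2, len(hi)=1, max(lo)=20)
Step 4: insert 19 -> lo=[5, 19] hi=[20, 21] -> (len(lo)=2, len(hi)=2, max(lo)=19)
Step 5: insert 11 -> lo=[5, 11, 19] hi=[20, 21] -> (len(lo)=3, len(hi)=2, max(lo)=19)
Step 6: insert 4 -> lo=[4, 5, 11] hi=[19, 20, 21] -> (len(lo)=3, len(hi)=3, max(lo)=11)

Answer: (1,0,21) (1,1,20) (2,1,20) (2,2,19) (3,2,19) (3,3,11)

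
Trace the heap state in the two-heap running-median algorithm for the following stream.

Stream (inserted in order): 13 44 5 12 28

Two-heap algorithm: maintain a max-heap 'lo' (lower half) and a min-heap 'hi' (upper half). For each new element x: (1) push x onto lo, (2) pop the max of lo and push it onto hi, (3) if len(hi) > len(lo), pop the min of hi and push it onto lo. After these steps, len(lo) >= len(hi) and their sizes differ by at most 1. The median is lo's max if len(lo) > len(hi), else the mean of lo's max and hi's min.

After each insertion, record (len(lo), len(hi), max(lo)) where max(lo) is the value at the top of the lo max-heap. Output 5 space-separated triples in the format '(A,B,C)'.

Answer: (1,0,13) (1,1,13) (2,1,13) (2,2,12) (3,2,13)

Derivation:
Step 1: insert 13 -> lo=[13] hi=[] -> (len(lo)=1, len(hi)=0, max(lo)=13)
Step 2: insert 44 -> lo=[13] hi=[44] -> (len(lo)=1, len(hi)=1, max(lo)=13)
Step 3: insert 5 -> lo=[5, 13] hi=[44] -> (len(lo)=2, len(hi)=1, max(lo)=13)
Step 4: insert 12 -> lo=[5, 12] hi=[13, 44] -> (len(lo)=2, len(hi)=2, max(lo)=12)
Step 5: insert 28 -> lo=[5, 12, 13] hi=[28, 44] -> (len(lo)=3, len(hi)=2, max(lo)=13)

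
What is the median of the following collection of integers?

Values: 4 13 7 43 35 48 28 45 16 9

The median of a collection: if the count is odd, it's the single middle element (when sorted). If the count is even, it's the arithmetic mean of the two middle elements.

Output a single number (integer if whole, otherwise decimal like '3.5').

Answer: 22

Derivation:
Step 1: insert 4 -> lo=[4] (size 1, max 4) hi=[] (size 0) -> median=4
Step 2: insert 13 -> lo=[4] (size 1, max 4) hi=[13] (size 1, min 13) -> median=8.5
Step 3: insert 7 -> lo=[4, 7] (size 2, max 7) hi=[13] (size 1, min 13) -> median=7
Step 4: insert 43 -> lo=[4, 7] (size 2, max 7) hi=[13, 43] (size 2, min 13) -> median=10
Step 5: insert 35 -> lo=[4, 7, 13] (size 3, max 13) hi=[35, 43] (size 2, min 35) -> median=13
Step 6: insert 48 -> lo=[4, 7, 13] (size 3, max 13) hi=[35, 43, 48] (size 3, min 35) -> median=24
Step 7: insert 28 -> lo=[4, 7, 13, 28] (size 4, max 28) hi=[35, 43, 48] (size 3, min 35) -> median=28
Step 8: insert 45 -> lo=[4, 7, 13, 28] (size 4, max 28) hi=[35, 43, 45, 48] (size 4, min 35) -> median=31.5
Step 9: insert 16 -> lo=[4, 7, 13, 16, 28] (size 5, max 28) hi=[35, 43, 45, 48] (size 4, min 35) -> median=28
Step 10: insert 9 -> lo=[4, 7, 9, 13, 16] (size 5, max 16) hi=[28, 35, 43, 45, 48] (size 5, min 28) -> median=22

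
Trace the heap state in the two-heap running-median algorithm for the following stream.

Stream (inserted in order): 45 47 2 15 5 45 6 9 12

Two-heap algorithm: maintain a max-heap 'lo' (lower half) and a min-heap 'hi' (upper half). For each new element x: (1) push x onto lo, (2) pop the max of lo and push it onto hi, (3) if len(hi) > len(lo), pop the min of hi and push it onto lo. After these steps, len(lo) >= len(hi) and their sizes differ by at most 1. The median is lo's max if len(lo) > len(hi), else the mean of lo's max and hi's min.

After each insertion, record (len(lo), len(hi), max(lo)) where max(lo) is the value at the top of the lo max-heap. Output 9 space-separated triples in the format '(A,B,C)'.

Answer: (1,0,45) (1,1,45) (2,1,45) (2,2,15) (3,2,15) (3,3,15) (4,3,15) (4,4,9) (5,4,12)

Derivation:
Step 1: insert 45 -> lo=[45] hi=[] -> (len(lo)=1, len(hi)=0, max(lo)=45)
Step 2: insert 47 -> lo=[45] hi=[47] -> (len(lo)=1, len(hi)=1, max(lo)=45)
Step 3: insert 2 -> lo=[2, 45] hi=[47] -> (len(lo)=2, len(hi)=1, max(lo)=45)
Step 4: insert 15 -> lo=[2, 15] hi=[45, 47] -> (len(lo)=2, len(hi)=2, max(lo)=15)
Step 5: insert 5 -> lo=[2, 5, 15] hi=[45, 47] -> (len(lo)=3, len(hi)=2, max(lo)=15)
Step 6: insert 45 -> lo=[2, 5, 15] hi=[45, 45, 47] -> (len(lo)=3, len(hi)=3, max(lo)=15)
Step 7: insert 6 -> lo=[2, 5, 6, 15] hi=[45, 45, 47] -> (len(lo)=4, len(hi)=3, max(lo)=15)
Step 8: insert 9 -> lo=[2, 5, 6, 9] hi=[15, 45, 45, 47] -> (len(lo)=4, len(hi)=4, max(lo)=9)
Step 9: insert 12 -> lo=[2, 5, 6, 9, 12] hi=[15, 45, 45, 47] -> (len(lo)=5, len(hi)=4, max(lo)=12)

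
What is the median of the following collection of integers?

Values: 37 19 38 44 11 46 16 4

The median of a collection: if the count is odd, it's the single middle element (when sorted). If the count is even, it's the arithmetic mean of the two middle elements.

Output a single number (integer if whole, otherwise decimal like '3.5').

Step 1: insert 37 -> lo=[37] (size 1, max 37) hi=[] (size 0) -> median=37
Step 2: insert 19 -> lo=[19] (size 1, max 19) hi=[37] (size 1, min 37) -> median=28
Step 3: insert 38 -> lo=[19, 37] (size 2, max 37) hi=[38] (size 1, min 38) -> median=37
Step 4: insert 44 -> lo=[19, 37] (size 2, max 37) hi=[38, 44] (size 2, min 38) -> median=37.5
Step 5: insert 11 -> lo=[11, 19, 37] (size 3, max 37) hi=[38, 44] (size 2, min 38) -> median=37
Step 6: insert 46 -> lo=[11, 19, 37] (size 3, max 37) hi=[38, 44, 46] (size 3, min 38) -> median=37.5
Step 7: insert 16 -> lo=[11, 16, 19, 37] (size 4, max 37) hi=[38, 44, 46] (size 3, min 38) -> median=37
Step 8: insert 4 -> lo=[4, 11, 16, 19] (size 4, max 19) hi=[37, 38, 44, 46] (size 4, min 37) -> median=28

Answer: 28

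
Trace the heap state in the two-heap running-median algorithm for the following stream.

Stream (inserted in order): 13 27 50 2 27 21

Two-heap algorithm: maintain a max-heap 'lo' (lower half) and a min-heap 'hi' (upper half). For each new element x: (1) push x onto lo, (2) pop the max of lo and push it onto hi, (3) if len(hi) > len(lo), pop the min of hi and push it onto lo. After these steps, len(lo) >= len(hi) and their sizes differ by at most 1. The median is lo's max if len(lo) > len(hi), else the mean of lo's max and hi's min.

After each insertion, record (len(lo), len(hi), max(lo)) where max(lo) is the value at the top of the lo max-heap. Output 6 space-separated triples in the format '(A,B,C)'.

Step 1: insert 13 -> lo=[13] hi=[] -> (len(lo)=1, len(hi)=0, max(lo)=13)
Step 2: insert 27 -> lo=[13] hi=[27] -> (len(lo)=1, len(hi)=1, max(lo)=13)
Step 3: insert 50 -> lo=[13, 27] hi=[50] -> (len(lo)=2, len(hi)=1, max(lo)=27)
Step 4: insert 2 -> lo=[2, 13] hi=[27, 50] -> (len(lo)=2, len(hi)=2, max(lo)=13)
Step 5: insert 27 -> lo=[2, 13, 27] hi=[27, 50] -> (len(lo)=3, len(hi)=2, max(lo)=27)
Step 6: insert 21 -> lo=[2, 13, 21] hi=[27, 27, 50] -> (len(lo)=3, len(hi)=3, max(lo)=21)

Answer: (1,0,13) (1,1,13) (2,1,27) (2,2,13) (3,2,27) (3,3,21)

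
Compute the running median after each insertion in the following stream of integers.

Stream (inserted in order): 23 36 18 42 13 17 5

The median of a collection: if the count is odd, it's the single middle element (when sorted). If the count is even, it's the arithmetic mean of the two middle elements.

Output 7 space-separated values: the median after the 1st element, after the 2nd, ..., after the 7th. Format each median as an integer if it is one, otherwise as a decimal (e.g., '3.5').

Step 1: insert 23 -> lo=[23] (size 1, max 23) hi=[] (size 0) -> median=23
Step 2: insert 36 -> lo=[23] (size 1, max 23) hi=[36] (size 1, min 36) -> median=29.5
Step 3: insert 18 -> lo=[18, 23] (size 2, max 23) hi=[36] (size 1, min 36) -> median=23
Step 4: insert 42 -> lo=[18, 23] (size 2, max 23) hi=[36, 42] (size 2, min 36) -> median=29.5
Step 5: insert 13 -> lo=[13, 18, 23] (size 3, max 23) hi=[36, 42] (size 2, min 36) -> median=23
Step 6: insert 17 -> lo=[13, 17, 18] (size 3, max 18) hi=[23, 36, 42] (size 3, min 23) -> median=20.5
Step 7: insert 5 -> lo=[5, 13, 17, 18] (size 4, max 18) hi=[23, 36, 42] (size 3, min 23) -> median=18

Answer: 23 29.5 23 29.5 23 20.5 18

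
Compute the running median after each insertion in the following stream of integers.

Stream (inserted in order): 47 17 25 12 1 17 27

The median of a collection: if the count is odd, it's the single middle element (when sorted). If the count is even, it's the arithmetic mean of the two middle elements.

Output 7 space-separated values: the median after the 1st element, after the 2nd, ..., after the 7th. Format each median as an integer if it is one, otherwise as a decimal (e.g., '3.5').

Answer: 47 32 25 21 17 17 17

Derivation:
Step 1: insert 47 -> lo=[47] (size 1, max 47) hi=[] (size 0) -> median=47
Step 2: insert 17 -> lo=[17] (size 1, max 17) hi=[47] (size 1, min 47) -> median=32
Step 3: insert 25 -> lo=[17, 25] (size 2, max 25) hi=[47] (size 1, min 47) -> median=25
Step 4: insert 12 -> lo=[12, 17] (size 2, max 17) hi=[25, 47] (size 2, min 25) -> median=21
Step 5: insert 1 -> lo=[1, 12, 17] (size 3, max 17) hi=[25, 47] (size 2, min 25) -> median=17
Step 6: insert 17 -> lo=[1, 12, 17] (size 3, max 17) hi=[17, 25, 47] (size 3, min 17) -> median=17
Step 7: insert 27 -> lo=[1, 12, 17, 17] (size 4, max 17) hi=[25, 27, 47] (size 3, min 25) -> median=17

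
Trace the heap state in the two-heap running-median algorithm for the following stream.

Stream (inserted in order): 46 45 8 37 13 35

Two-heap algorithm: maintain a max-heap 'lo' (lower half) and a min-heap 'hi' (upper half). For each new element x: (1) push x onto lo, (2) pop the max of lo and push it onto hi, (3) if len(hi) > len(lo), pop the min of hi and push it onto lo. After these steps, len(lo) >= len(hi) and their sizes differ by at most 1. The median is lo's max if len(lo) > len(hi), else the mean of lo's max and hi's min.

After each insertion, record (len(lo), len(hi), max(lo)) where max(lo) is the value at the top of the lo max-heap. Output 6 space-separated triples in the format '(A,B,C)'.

Step 1: insert 46 -> lo=[46] hi=[] -> (len(lo)=1, len(hi)=0, max(lo)=46)
Step 2: insert 45 -> lo=[45] hi=[46] -> (len(lo)=1, len(hi)=1, max(lo)=45)
Step 3: insert 8 -> lo=[8, 45] hi=[46] -> (len(lo)=2, len(hi)=1, max(lo)=45)
Step 4: insert 37 -> lo=[8, 37] hi=[45, 46] -> (len(lo)=2, len(hi)=2, max(lo)=37)
Step 5: insert 13 -> lo=[8, 13, 37] hi=[45, 46] -> (len(lo)=3, len(hi)=2, max(lo)=37)
Step 6: insert 35 -> lo=[8, 13, 35] hi=[37, 45, 46] -> (len(lo)=3, len(hi)=3, max(lo)=35)

Answer: (1,0,46) (1,1,45) (2,1,45) (2,2,37) (3,2,37) (3,3,35)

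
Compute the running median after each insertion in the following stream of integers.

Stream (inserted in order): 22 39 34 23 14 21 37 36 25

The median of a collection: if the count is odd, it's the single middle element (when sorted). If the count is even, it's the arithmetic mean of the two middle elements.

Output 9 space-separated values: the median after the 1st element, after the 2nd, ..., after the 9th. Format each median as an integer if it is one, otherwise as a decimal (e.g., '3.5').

Step 1: insert 22 -> lo=[22] (size 1, max 22) hi=[] (size 0) -> median=22
Step 2: insert 39 -> lo=[22] (size 1, max 22) hi=[39] (size 1, min 39) -> median=30.5
Step 3: insert 34 -> lo=[22, 34] (size 2, max 34) hi=[39] (size 1, min 39) -> median=34
Step 4: insert 23 -> lo=[22, 23] (size 2, max 23) hi=[34, 39] (size 2, min 34) -> median=28.5
Step 5: insert 14 -> lo=[14, 22, 23] (size 3, max 23) hi=[34, 39] (size 2, min 34) -> median=23
Step 6: insert 21 -> lo=[14, 21, 22] (size 3, max 22) hi=[23, 34, 39] (size 3, min 23) -> median=22.5
Step 7: insert 37 -> lo=[14, 21, 22, 23] (size 4, max 23) hi=[34, 37, 39] (size 3, min 34) -> median=23
Step 8: insert 36 -> lo=[14, 21, 22, 23] (size 4, max 23) hi=[34, 36, 37, 39] (size 4, min 34) -> median=28.5
Step 9: insert 25 -> lo=[14, 21, 22, 23, 25] (size 5, max 25) hi=[34, 36, 37, 39] (size 4, min 34) -> median=25

Answer: 22 30.5 34 28.5 23 22.5 23 28.5 25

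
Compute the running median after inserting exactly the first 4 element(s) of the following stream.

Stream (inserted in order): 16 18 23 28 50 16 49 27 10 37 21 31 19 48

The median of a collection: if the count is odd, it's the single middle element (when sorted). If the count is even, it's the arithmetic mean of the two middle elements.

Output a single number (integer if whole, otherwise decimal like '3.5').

Answer: 20.5

Derivation:
Step 1: insert 16 -> lo=[16] (size 1, max 16) hi=[] (size 0) -> median=16
Step 2: insert 18 -> lo=[16] (size 1, max 16) hi=[18] (size 1, min 18) -> median=17
Step 3: insert 23 -> lo=[16, 18] (size 2, max 18) hi=[23] (size 1, min 23) -> median=18
Step 4: insert 28 -> lo=[16, 18] (size 2, max 18) hi=[23, 28] (size 2, min 23) -> median=20.5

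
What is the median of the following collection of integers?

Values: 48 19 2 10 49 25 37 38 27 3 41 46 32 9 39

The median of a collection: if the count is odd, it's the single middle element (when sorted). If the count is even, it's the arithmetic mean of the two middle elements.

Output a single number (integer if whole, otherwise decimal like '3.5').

Answer: 32

Derivation:
Step 1: insert 48 -> lo=[48] (size 1, max 48) hi=[] (size 0) -> median=48
Step 2: insert 19 -> lo=[19] (size 1, max 19) hi=[48] (size 1, min 48) -> median=33.5
Step 3: insert 2 -> lo=[2, 19] (size 2, max 19) hi=[48] (size 1, min 48) -> median=19
Step 4: insert 10 -> lo=[2, 10] (size 2, max 10) hi=[19, 48] (size 2, min 19) -> median=14.5
Step 5: insert 49 -> lo=[2, 10, 19] (size 3, max 19) hi=[48, 49] (size 2, min 48) -> median=19
Step 6: insert 25 -> lo=[2, 10, 19] (size 3, max 19) hi=[25, 48, 49] (size 3, min 25) -> median=22
Step 7: insert 37 -> lo=[2, 10, 19, 25] (size 4, max 25) hi=[37, 48, 49] (size 3, min 37) -> median=25
Step 8: insert 38 -> lo=[2, 10, 19, 25] (size 4, max 25) hi=[37, 38, 48, 49] (size 4, min 37) -> median=31
Step 9: insert 27 -> lo=[2, 10, 19, 25, 27] (size 5, max 27) hi=[37, 38, 48, 49] (size 4, min 37) -> median=27
Step 10: insert 3 -> lo=[2, 3, 10, 19, 25] (size 5, max 25) hi=[27, 37, 38, 48, 49] (size 5, min 27) -> median=26
Step 11: insert 41 -> lo=[2, 3, 10, 19, 25, 27] (size 6, max 27) hi=[37, 38, 41, 48, 49] (size 5, min 37) -> median=27
Step 12: insert 46 -> lo=[2, 3, 10, 19, 25, 27] (size 6, max 27) hi=[37, 38, 41, 46, 48, 49] (size 6, min 37) -> median=32
Step 13: insert 32 -> lo=[2, 3, 10, 19, 25, 27, 32] (size 7, max 32) hi=[37, 38, 41, 46, 48, 49] (size 6, min 37) -> median=32
Step 14: insert 9 -> lo=[2, 3, 9, 10, 19, 25, 27] (size 7, max 27) hi=[32, 37, 38, 41, 46, 48, 49] (size 7, min 32) -> median=29.5
Step 15: insert 39 -> lo=[2, 3, 9, 10, 19, 25, 27, 32] (size 8, max 32) hi=[37, 38, 39, 41, 46, 48, 49] (size 7, min 37) -> median=32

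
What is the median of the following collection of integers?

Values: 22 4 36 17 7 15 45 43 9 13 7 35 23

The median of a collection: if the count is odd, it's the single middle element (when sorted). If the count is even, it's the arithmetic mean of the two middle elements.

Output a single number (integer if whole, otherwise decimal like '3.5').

Step 1: insert 22 -> lo=[22] (size 1, max 22) hi=[] (size 0) -> median=22
Step 2: insert 4 -> lo=[4] (size 1, max 4) hi=[22] (size 1, min 22) -> median=13
Step 3: insert 36 -> lo=[4, 22] (size 2, max 22) hi=[36] (size 1, min 36) -> median=22
Step 4: insert 17 -> lo=[4, 17] (size 2, max 17) hi=[22, 36] (size 2, min 22) -> median=19.5
Step 5: insert 7 -> lo=[4, 7, 17] (size 3, max 17) hi=[22, 36] (size 2, min 22) -> median=17
Step 6: insert 15 -> lo=[4, 7, 15] (size 3, max 15) hi=[17, 22, 36] (size 3, min 17) -> median=16
Step 7: insert 45 -> lo=[4, 7, 15, 17] (size 4, max 17) hi=[22, 36, 45] (size 3, min 22) -> median=17
Step 8: insert 43 -> lo=[4, 7, 15, 17] (size 4, max 17) hi=[22, 36, 43, 45] (size 4, min 22) -> median=19.5
Step 9: insert 9 -> lo=[4, 7, 9, 15, 17] (size 5, max 17) hi=[22, 36, 43, 45] (size 4, min 22) -> median=17
Step 10: insert 13 -> lo=[4, 7, 9, 13, 15] (size 5, max 15) hi=[17, 22, 36, 43, 45] (size 5, min 17) -> median=16
Step 11: insert 7 -> lo=[4, 7, 7, 9, 13, 15] (size 6, max 15) hi=[17, 22, 36, 43, 45] (size 5, min 17) -> median=15
Step 12: insert 35 -> lo=[4, 7, 7, 9, 13, 15] (size 6, max 15) hi=[17, 22, 35, 36, 43, 45] (size 6, min 17) -> median=16
Step 13: insert 23 -> lo=[4, 7, 7, 9, 13, 15, 17] (size 7, max 17) hi=[22, 23, 35, 36, 43, 45] (size 6, min 22) -> median=17

Answer: 17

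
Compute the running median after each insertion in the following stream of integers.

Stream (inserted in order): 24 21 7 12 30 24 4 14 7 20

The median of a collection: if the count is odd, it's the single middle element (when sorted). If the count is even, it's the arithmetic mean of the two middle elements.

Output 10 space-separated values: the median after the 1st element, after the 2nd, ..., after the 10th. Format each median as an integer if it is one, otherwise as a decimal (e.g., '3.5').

Answer: 24 22.5 21 16.5 21 22.5 21 17.5 14 17

Derivation:
Step 1: insert 24 -> lo=[24] (size 1, max 24) hi=[] (size 0) -> median=24
Step 2: insert 21 -> lo=[21] (size 1, max 21) hi=[24] (size 1, min 24) -> median=22.5
Step 3: insert 7 -> lo=[7, 21] (size 2, max 21) hi=[24] (size 1, min 24) -> median=21
Step 4: insert 12 -> lo=[7, 12] (size 2, max 12) hi=[21, 24] (size 2, min 21) -> median=16.5
Step 5: insert 30 -> lo=[7, 12, 21] (size 3, max 21) hi=[24, 30] (size 2, min 24) -> median=21
Step 6: insert 24 -> lo=[7, 12, 21] (size 3, max 21) hi=[24, 24, 30] (size 3, min 24) -> median=22.5
Step 7: insert 4 -> lo=[4, 7, 12, 21] (size 4, max 21) hi=[24, 24, 30] (size 3, min 24) -> median=21
Step 8: insert 14 -> lo=[4, 7, 12, 14] (size 4, max 14) hi=[21, 24, 24, 30] (size 4, min 21) -> median=17.5
Step 9: insert 7 -> lo=[4, 7, 7, 12, 14] (size 5, max 14) hi=[21, 24, 24, 30] (size 4, min 21) -> median=14
Step 10: insert 20 -> lo=[4, 7, 7, 12, 14] (size 5, max 14) hi=[20, 21, 24, 24, 30] (size 5, min 20) -> median=17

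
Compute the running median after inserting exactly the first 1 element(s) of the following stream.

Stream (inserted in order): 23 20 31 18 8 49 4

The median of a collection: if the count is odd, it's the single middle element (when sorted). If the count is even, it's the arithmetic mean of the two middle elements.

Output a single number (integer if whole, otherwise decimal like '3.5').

Answer: 23

Derivation:
Step 1: insert 23 -> lo=[23] (size 1, max 23) hi=[] (size 0) -> median=23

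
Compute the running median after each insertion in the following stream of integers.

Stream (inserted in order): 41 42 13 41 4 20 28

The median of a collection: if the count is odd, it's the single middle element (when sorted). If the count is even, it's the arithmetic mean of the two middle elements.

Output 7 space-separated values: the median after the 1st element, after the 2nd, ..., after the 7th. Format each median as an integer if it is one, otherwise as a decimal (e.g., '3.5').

Step 1: insert 41 -> lo=[41] (size 1, max 41) hi=[] (size 0) -> median=41
Step 2: insert 42 -> lo=[41] (size 1, max 41) hi=[42] (size 1, min 42) -> median=41.5
Step 3: insert 13 -> lo=[13, 41] (size 2, max 41) hi=[42] (size 1, min 42) -> median=41
Step 4: insert 41 -> lo=[13, 41] (size 2, max 41) hi=[41, 42] (size 2, min 41) -> median=41
Step 5: insert 4 -> lo=[4, 13, 41] (size 3, max 41) hi=[41, 42] (size 2, min 41) -> median=41
Step 6: insert 20 -> lo=[4, 13, 20] (size 3, max 20) hi=[41, 41, 42] (size 3, min 41) -> median=30.5
Step 7: insert 28 -> lo=[4, 13, 20, 28] (size 4, max 28) hi=[41, 41, 42] (size 3, min 41) -> median=28

Answer: 41 41.5 41 41 41 30.5 28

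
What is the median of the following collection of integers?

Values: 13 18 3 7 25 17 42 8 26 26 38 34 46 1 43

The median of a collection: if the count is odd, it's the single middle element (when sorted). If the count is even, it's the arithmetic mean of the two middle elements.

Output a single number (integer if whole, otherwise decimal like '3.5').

Step 1: insert 13 -> lo=[13] (size 1, max 13) hi=[] (size 0) -> median=13
Step 2: insert 18 -> lo=[13] (size 1, max 13) hi=[18] (size 1, min 18) -> median=15.5
Step 3: insert 3 -> lo=[3, 13] (size 2, max 13) hi=[18] (size 1, min 18) -> median=13
Step 4: insert 7 -> lo=[3, 7] (size 2, max 7) hi=[13, 18] (size 2, min 13) -> median=10
Step 5: insert 25 -> lo=[3, 7, 13] (size 3, max 13) hi=[18, 25] (size 2, min 18) -> median=13
Step 6: insert 17 -> lo=[3, 7, 13] (size 3, max 13) hi=[17, 18, 25] (size 3, min 17) -> median=15
Step 7: insert 42 -> lo=[3, 7, 13, 17] (size 4, max 17) hi=[18, 25, 42] (size 3, min 18) -> median=17
Step 8: insert 8 -> lo=[3, 7, 8, 13] (size 4, max 13) hi=[17, 18, 25, 42] (size 4, min 17) -> median=15
Step 9: insert 26 -> lo=[3, 7, 8, 13, 17] (size 5, max 17) hi=[18, 25, 26, 42] (size 4, min 18) -> median=17
Step 10: insert 26 -> lo=[3, 7, 8, 13, 17] (size 5, max 17) hi=[18, 25, 26, 26, 42] (size 5, min 18) -> median=17.5
Step 11: insert 38 -> lo=[3, 7, 8, 13, 17, 18] (size 6, max 18) hi=[25, 26, 26, 38, 42] (size 5, min 25) -> median=18
Step 12: insert 34 -> lo=[3, 7, 8, 13, 17, 18] (size 6, max 18) hi=[25, 26, 26, 34, 38, 42] (size 6, min 25) -> median=21.5
Step 13: insert 46 -> lo=[3, 7, 8, 13, 17, 18, 25] (size 7, max 25) hi=[26, 26, 34, 38, 42, 46] (size 6, min 26) -> median=25
Step 14: insert 1 -> lo=[1, 3, 7, 8, 13, 17, 18] (size 7, max 18) hi=[25, 26, 26, 34, 38, 42, 46] (size 7, min 25) -> median=21.5
Step 15: insert 43 -> lo=[1, 3, 7, 8, 13, 17, 18, 25] (size 8, max 25) hi=[26, 26, 34, 38, 42, 43, 46] (size 7, min 26) -> median=25

Answer: 25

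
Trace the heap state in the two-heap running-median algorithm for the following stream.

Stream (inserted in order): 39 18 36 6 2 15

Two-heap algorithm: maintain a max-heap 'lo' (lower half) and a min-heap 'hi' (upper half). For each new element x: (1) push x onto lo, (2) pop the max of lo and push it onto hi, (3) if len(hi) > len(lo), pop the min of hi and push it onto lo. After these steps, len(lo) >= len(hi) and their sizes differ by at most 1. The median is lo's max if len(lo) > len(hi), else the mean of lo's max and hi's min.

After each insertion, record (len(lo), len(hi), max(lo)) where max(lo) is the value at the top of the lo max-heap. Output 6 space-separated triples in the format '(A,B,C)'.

Answer: (1,0,39) (1,1,18) (2,1,36) (2,2,18) (3,2,18) (3,3,15)

Derivation:
Step 1: insert 39 -> lo=[39] hi=[] -> (len(lo)=1, len(hi)=0, max(lo)=39)
Step 2: insert 18 -> lo=[18] hi=[39] -> (len(lo)=1, len(hi)=1, max(lo)=18)
Step 3: insert 36 -> lo=[18, 36] hi=[39] -> (len(lo)=2, len(hi)=1, max(lo)=36)
Step 4: insert 6 -> lo=[6, 18] hi=[36, 39] -> (len(lo)=2, len(hi)=2, max(lo)=18)
Step 5: insert 2 -> lo=[2, 6, 18] hi=[36, 39] -> (len(lo)=3, len(hi)=2, max(lo)=18)
Step 6: insert 15 -> lo=[2, 6, 15] hi=[18, 36, 39] -> (len(lo)=3, len(hi)=3, max(lo)=15)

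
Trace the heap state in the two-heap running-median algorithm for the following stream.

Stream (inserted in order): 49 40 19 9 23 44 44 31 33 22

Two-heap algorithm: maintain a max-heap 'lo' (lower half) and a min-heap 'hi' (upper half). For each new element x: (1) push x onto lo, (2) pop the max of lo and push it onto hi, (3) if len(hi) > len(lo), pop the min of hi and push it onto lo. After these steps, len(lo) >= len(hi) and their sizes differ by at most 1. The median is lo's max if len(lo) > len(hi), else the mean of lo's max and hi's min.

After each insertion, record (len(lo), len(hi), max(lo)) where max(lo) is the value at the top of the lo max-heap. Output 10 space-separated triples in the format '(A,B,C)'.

Step 1: insert 49 -> lo=[49] hi=[] -> (len(lo)=1, len(hi)=0, max(lo)=49)
Step 2: insert 40 -> lo=[40] hi=[49] -> (len(lo)=1, len(hi)=1, max(lo)=40)
Step 3: insert 19 -> lo=[19, 40] hi=[49] -> (len(lo)=2, len(hi)=1, max(lo)=40)
Step 4: insert 9 -> lo=[9, 19] hi=[40, 49] -> (len(lo)=2, len(hi)=2, max(lo)=19)
Step 5: insert 23 -> lo=[9, 19, 23] hi=[40, 49] -> (len(lo)=3, len(hi)=2, max(lo)=23)
Step 6: insert 44 -> lo=[9, 19, 23] hi=[40, 44, 49] -> (len(lo)=3, len(hi)=3, max(lo)=23)
Step 7: insert 44 -> lo=[9, 19, 23, 40] hi=[44, 44, 49] -> (len(lo)=4, len(hi)=3, max(lo)=40)
Step 8: insert 31 -> lo=[9, 19, 23, 31] hi=[40, 44, 44, 49] -> (len(lo)=4, len(hi)=4, max(lo)=31)
Step 9: insert 33 -> lo=[9, 19, 23, 31, 33] hi=[40, 44, 44, 49] -> (len(lo)=5, len(hi)=4, max(lo)=33)
Step 10: insert 22 -> lo=[9, 19, 22, 23, 31] hi=[33, 40, 44, 44, 49] -> (len(lo)=5, len(hi)=5, max(lo)=31)

Answer: (1,0,49) (1,1,40) (2,1,40) (2,2,19) (3,2,23) (3,3,23) (4,3,40) (4,4,31) (5,4,33) (5,5,31)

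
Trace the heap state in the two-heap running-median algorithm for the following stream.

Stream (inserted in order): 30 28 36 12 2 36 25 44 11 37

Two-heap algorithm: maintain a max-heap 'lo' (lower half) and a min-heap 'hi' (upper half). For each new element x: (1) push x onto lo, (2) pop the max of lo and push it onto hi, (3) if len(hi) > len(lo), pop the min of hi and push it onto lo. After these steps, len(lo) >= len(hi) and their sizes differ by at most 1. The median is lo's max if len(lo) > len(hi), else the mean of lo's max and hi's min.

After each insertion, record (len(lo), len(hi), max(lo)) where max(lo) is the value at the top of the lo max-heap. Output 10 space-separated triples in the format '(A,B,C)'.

Step 1: insert 30 -> lo=[30] hi=[] -> (len(lo)=1, len(hi)=0, max(lo)=30)
Step 2: insert 28 -> lo=[28] hi=[30] -> (len(lo)=1, len(hi)=1, max(lo)=28)
Step 3: insert 36 -> lo=[28, 30] hi=[36] -> (len(lo)=2, len(hi)=1, max(lo)=30)
Step 4: insert 12 -> lo=[12, 28] hi=[30, 36] -> (len(lo)=2, len(hi)=2, max(lo)=28)
Step 5: insert 2 -> lo=[2, 12, 28] hi=[30, 36] -> (len(lo)=3, len(hi)=2, max(lo)=28)
Step 6: insert 36 -> lo=[2, 12, 28] hi=[30, 36, 36] -> (len(lo)=3, len(hi)=3, max(lo)=28)
Step 7: insert 25 -> lo=[2, 12, 25, 28] hi=[30, 36, 36] -> (len(lo)=4, len(hi)=3, max(lo)=28)
Step 8: insert 44 -> lo=[2, 12, 25, 28] hi=[30, 36, 36, 44] -> (len(lo)=4, len(hi)=4, max(lo)=28)
Step 9: insert 11 -> lo=[2, 11, 12, 25, 28] hi=[30, 36, 36, 44] -> (len(lo)=5, len(hi)=4, max(lo)=28)
Step 10: insert 37 -> lo=[2, 11, 12, 25, 28] hi=[30, 36, 36, 37, 44] -> (len(lo)=5, len(hi)=5, max(lo)=28)

Answer: (1,0,30) (1,1,28) (2,1,30) (2,2,28) (3,2,28) (3,3,28) (4,3,28) (4,4,28) (5,4,28) (5,5,28)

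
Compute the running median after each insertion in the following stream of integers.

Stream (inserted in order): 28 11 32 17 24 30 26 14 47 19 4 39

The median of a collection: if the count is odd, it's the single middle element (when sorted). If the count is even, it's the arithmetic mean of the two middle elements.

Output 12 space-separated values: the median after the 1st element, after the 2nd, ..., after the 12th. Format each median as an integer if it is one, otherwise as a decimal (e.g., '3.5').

Answer: 28 19.5 28 22.5 24 26 26 25 26 25 24 25

Derivation:
Step 1: insert 28 -> lo=[28] (size 1, max 28) hi=[] (size 0) -> median=28
Step 2: insert 11 -> lo=[11] (size 1, max 11) hi=[28] (size 1, min 28) -> median=19.5
Step 3: insert 32 -> lo=[11, 28] (size 2, max 28) hi=[32] (size 1, min 32) -> median=28
Step 4: insert 17 -> lo=[11, 17] (size 2, max 17) hi=[28, 32] (size 2, min 28) -> median=22.5
Step 5: insert 24 -> lo=[11, 17, 24] (size 3, max 24) hi=[28, 32] (size 2, min 28) -> median=24
Step 6: insert 30 -> lo=[11, 17, 24] (size 3, max 24) hi=[28, 30, 32] (size 3, min 28) -> median=26
Step 7: insert 26 -> lo=[11, 17, 24, 26] (size 4, max 26) hi=[28, 30, 32] (size 3, min 28) -> median=26
Step 8: insert 14 -> lo=[11, 14, 17, 24] (size 4, max 24) hi=[26, 28, 30, 32] (size 4, min 26) -> median=25
Step 9: insert 47 -> lo=[11, 14, 17, 24, 26] (size 5, max 26) hi=[28, 30, 32, 47] (size 4, min 28) -> median=26
Step 10: insert 19 -> lo=[11, 14, 17, 19, 24] (size 5, max 24) hi=[26, 28, 30, 32, 47] (size 5, min 26) -> median=25
Step 11: insert 4 -> lo=[4, 11, 14, 17, 19, 24] (size 6, max 24) hi=[26, 28, 30, 32, 47] (size 5, min 26) -> median=24
Step 12: insert 39 -> lo=[4, 11, 14, 17, 19, 24] (size 6, max 24) hi=[26, 28, 30, 32, 39, 47] (size 6, min 26) -> median=25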